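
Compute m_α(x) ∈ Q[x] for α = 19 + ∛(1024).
m_α(x) = x^3 - 57x^2 + 1083x - 7883

Set β = α - 19 = ∛(1024), so β^3 = 1024. Then (α - 19)^3 - 1024 = 0, i.e. α is a root of g(x) = (x - 19)^3 - 1024 = x^3 - 57x^2 + 1083x - 7883. Since g(x) = h(x - 19) where h(x) = x^3 - 1024, and h is irreducible over Q (because 1024 is not a perfect cube, so h has no rational root, and a monic cubic with no rational root is irreducible), g is also irreducible (irreducibility is preserved under the substitution x → x - 19). Hence m_α(x) = x^3 - 57x^2 + 1083x - 7883.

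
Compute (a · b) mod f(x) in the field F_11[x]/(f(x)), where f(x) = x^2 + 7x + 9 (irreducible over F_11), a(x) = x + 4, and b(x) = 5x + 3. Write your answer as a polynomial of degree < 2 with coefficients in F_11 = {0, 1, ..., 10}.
a · b ≡ 10x (mod f(x))

Multiply in F_11[x]: a(x)·b(x) = (x + 4)·(5x + 3) = 5x^2 + x + 1. This has degree ≥ 2, so divide by f(x) over F_11: 5x^2 + x + 1 = (5)·(x^2 + 7x + 9) + (10x). Hence a·b ≡ 10x (mod f). (F_11[x]/(f) is a field with 11^2 = 121 elements since f is irreducible of degree 2.)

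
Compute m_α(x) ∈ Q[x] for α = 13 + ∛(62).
m_α(x) = x^3 - 39x^2 + 507x - 2259

Set β = α - 13 = ∛(62), so β^3 = 62. Then (α - 13)^3 - 62 = 0, i.e. α is a root of g(x) = (x - 13)^3 - 62 = x^3 - 39x^2 + 507x - 2259. Since g(x) = h(x - 13) where h(x) = x^3 - 62, and h is irreducible over Q (because 62 is not a perfect cube, so h has no rational root, and a monic cubic with no rational root is irreducible), g is also irreducible (irreducibility is preserved under the substitution x → x - 13). Hence m_α(x) = x^3 - 39x^2 + 507x - 2259.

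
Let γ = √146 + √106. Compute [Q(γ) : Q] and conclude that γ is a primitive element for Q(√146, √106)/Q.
[Q(γ) : Q] = 4 (equivalently, Q(γ) = Q(√146, √106))

Obviously Q(γ) ⊆ Q(√146, √106), and [Q(√146, √106):Q] = 4 (since 146, 106 are distinct squarefree integers > 1 with 15476 not a perfect square). To show equality we compute the minimal polynomial of γ. From γ = √146 + √106: γ^2 = 146 + 2√(15476) + 106 = 252 + 2√(15476), so γ^2 - 252 = 2√(15476); squaring, (γ^2 - 252)^2 = 4·15476, i.e. γ^4 - 504γ^2 + 63504 - 61904 = 0, i.e. γ^4 - 504γ^2 + 1600 = 0. So γ is a root of x^4 - 504x^2 + 1600. This polynomial is irreducible over Q: it has no rational root (each ±√146 ± √106 is irrational), and any factorization into two quadratics over Q would force √(15476) ∈ Q (pairing opposite roots) or √146, √106 ∈ Q (other pairings), all impossible. Hence [Q(γ):Q] = 4 = [Q(√146, √106):Q], so Q(γ) = Q(√146, √106).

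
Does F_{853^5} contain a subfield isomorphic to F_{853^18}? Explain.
No: F_{853^18} is not a subfield of F_{853^5}

F_{p^m} embeds in F_{p^n} iff m | n. Here 18 ∤ 5 (since 5 = 0·18 + 5 with remainder 5 ≠ 0), so F_{853^18} is not a subfield of F_{853^5}. Equivalently: if it were, the tower law would give 18 = [F_{853^18}:F_853] dividing [F_{853^5}:F_853] = 5, contradiction.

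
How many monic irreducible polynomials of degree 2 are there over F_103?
There are 5253 monic irreducible polynomials of degree 2 over F_103

Each element of F_{103^2} that lies in no proper subfield is a root of exactly one monic irreducible of degree 2 over F_103, and each such polynomial has 2 distinct roots in F_{103^2}. By Möbius inversion the count is N_103(2) = (1/2) Σ_{d|2} μ(2/d) · 103^d = (1/2)(μ(2)·103^1 + μ(1)·103^2) = 10506/2 = 5253.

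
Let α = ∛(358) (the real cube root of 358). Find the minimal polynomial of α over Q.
m_α(x) = x^3 - 358

α satisfies α^3 = 358, so x^3 - 358 annihilates α. By the rational root test, a rational root p/q (in lowest terms) of x^3 - 358 would satisfy p^3 = 358 q^3, forcing q = 1 and p^3 = 358; but 358 is not a perfect cube, contradiction. A monic cubic over Q with no rational root is irreducible (any nontrivial factorization would include a linear factor). Hence x^3 - 358 is the minimal polynomial of α, and in particular [Q(α):Q] = 3.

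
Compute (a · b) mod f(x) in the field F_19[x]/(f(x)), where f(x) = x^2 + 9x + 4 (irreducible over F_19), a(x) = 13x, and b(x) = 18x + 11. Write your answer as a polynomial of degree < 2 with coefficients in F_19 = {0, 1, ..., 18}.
a · b ≡ 13x + 14 (mod f(x))

Multiply in F_19[x]: a(x)·b(x) = (13x)·(18x + 11) = 6x^2 + 10x. This has degree ≥ 2, so divide by f(x) over F_19: 6x^2 + 10x = (6)·(x^2 + 9x + 4) + (13x + 14). Hence a·b ≡ 13x + 14 (mod f). (F_19[x]/(f) is a field with 19^2 = 361 elements since f is irreducible of degree 2.)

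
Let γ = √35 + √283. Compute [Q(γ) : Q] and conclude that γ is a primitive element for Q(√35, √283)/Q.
[Q(γ) : Q] = 4 (equivalently, Q(γ) = Q(√35, √283))

Obviously Q(γ) ⊆ Q(√35, √283), and [Q(√35, √283):Q] = 4 (since 35, 283 are distinct squarefree integers > 1 with 9905 not a perfect square). To show equality we compute the minimal polynomial of γ. From γ = √35 + √283: γ^2 = 35 + 2√(9905) + 283 = 318 + 2√(9905), so γ^2 - 318 = 2√(9905); squaring, (γ^2 - 318)^2 = 4·9905, i.e. γ^4 - 636γ^2 + 101124 - 39620 = 0, i.e. γ^4 - 636γ^2 + 61504 = 0. So γ is a root of x^4 - 636x^2 + 61504. This polynomial is irreducible over Q: it has no rational root (each ±√35 ± √283 is irrational), and any factorization into two quadratics over Q would force √(9905) ∈ Q (pairing opposite roots) or √35, √283 ∈ Q (other pairings), all impossible. Hence [Q(γ):Q] = 4 = [Q(√35, √283):Q], so Q(γ) = Q(√35, √283).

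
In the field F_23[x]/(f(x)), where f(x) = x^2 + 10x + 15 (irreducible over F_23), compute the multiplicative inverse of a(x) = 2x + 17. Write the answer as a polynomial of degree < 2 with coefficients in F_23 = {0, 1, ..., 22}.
a(x)^(-1) ≡ 10x + 15 (mod f(x))

Since f is irreducible over F_23, F_23[x]/(f) is a field and a(x) ≠ 0 has an inverse. Apply the extended Euclidean algorithm to f(x) and a(x) in F_23[x]: f(x) = (12x + 18)·a(x) + (8). The last nonzero remainder is the constant 8 = gcd(f, a) in F_23. Back-substituting through the division chain expresses 8 = s(x)·a(x) + t(x)·f(x) with s(x) ≡ 11x + 5 (mod f), so (11x + 5)·a(x) ≡ 8 (mod f). Multiplying by 8^(-1) ≡ 3 in F_23 gives a(x)^(-1) ≡ 3·(11x + 5) ≡ 10x + 15 (mod f). Check: (2x + 17)·(10x + 15) = 20x^2 + 16x + 2 ≡ 1 (mod x^2 + 10x + 15).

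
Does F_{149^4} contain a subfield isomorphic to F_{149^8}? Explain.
No: F_{149^8} is not a subfield of F_{149^4}

F_{p^m} embeds in F_{p^n} iff m | n. Here 8 ∤ 4 (since 4 = 0·8 + 4 with remainder 4 ≠ 0), so F_{149^8} is not a subfield of F_{149^4}. Equivalently: if it were, the tower law would give 8 = [F_{149^8}:F_149] dividing [F_{149^4}:F_149] = 4, contradiction.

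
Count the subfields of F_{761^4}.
F_{761^4} has 3 subfields

The subfields of F_{p^n} are exactly the fields F_{p^d} for d | n (each is the fixed field of the unique index-d subgroup of Gal(F_{p^n}/F_p) ≅ Z/nZ). The divisors of n = 4 are {1, 2, 4}, giving 3 subfields: F_{761^1}, F_{761^2}, F_{761^4}.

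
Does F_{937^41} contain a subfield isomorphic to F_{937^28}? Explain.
No: F_{937^28} is not a subfield of F_{937^41}

F_{p^m} embeds in F_{p^n} iff m | n. Here 28 ∤ 41 (since 41 = 1·28 + 13 with remainder 13 ≠ 0), so F_{937^28} is not a subfield of F_{937^41}. Equivalently: if it were, the tower law would give 28 = [F_{937^28}:F_937] dividing [F_{937^41}:F_937] = 41, contradiction.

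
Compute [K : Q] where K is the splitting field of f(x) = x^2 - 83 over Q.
[K : Q] = 2

f(x) = x^2 - 83 factors as (x - √83)(x + √83). The splitting field is K = Q(√83). Since 83 is squarefree and > 1, it is not a perfect square, so x^2 - 83 is irreducible over Q and [Q(√83) : Q] = 2. Hence [K : Q] = 2.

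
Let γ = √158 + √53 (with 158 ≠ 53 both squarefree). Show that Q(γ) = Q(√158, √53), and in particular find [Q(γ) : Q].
[Q(γ) : Q] = 4 (equivalently, Q(γ) = Q(√158, √53))

Obviously Q(γ) ⊆ Q(√158, √53), and [Q(√158, √53):Q] = 4 (since 158, 53 are distinct squarefree integers > 1 with 8374 not a perfect square). To show equality we compute the minimal polynomial of γ. From γ = √158 + √53: γ^2 = 158 + 2√(8374) + 53 = 211 + 2√(8374), so γ^2 - 211 = 2√(8374); squaring, (γ^2 - 211)^2 = 4·8374, i.e. γ^4 - 422γ^2 + 44521 - 33496 = 0, i.e. γ^4 - 422γ^2 + 11025 = 0. So γ is a root of x^4 - 422x^2 + 11025. This polynomial is irreducible over Q: it has no rational root (each ±√158 ± √53 is irrational), and any factorization into two quadratics over Q would force √(8374) ∈ Q (pairing opposite roots) or √158, √53 ∈ Q (other pairings), all impossible. Hence [Q(γ):Q] = 4 = [Q(√158, √53):Q], so Q(γ) = Q(√158, √53).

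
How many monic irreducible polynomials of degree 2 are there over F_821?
There are 336610 monic irreducible polynomials of degree 2 over F_821

Each element of F_{821^2} that lies in no proper subfield is a root of exactly one monic irreducible of degree 2 over F_821, and each such polynomial has 2 distinct roots in F_{821^2}. By Möbius inversion the count is N_821(2) = (1/2) Σ_{d|2} μ(2/d) · 821^d = (1/2)(μ(2)·821^1 + μ(1)·821^2) = 673220/2 = 336610.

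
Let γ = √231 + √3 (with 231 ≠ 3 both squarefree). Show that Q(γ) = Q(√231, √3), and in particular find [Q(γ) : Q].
[Q(γ) : Q] = 4 (equivalently, Q(γ) = Q(√231, √3))

Obviously Q(γ) ⊆ Q(√231, √3), and [Q(√231, √3):Q] = 4 (since 231, 3 are distinct squarefree integers > 1 with 693 not a perfect square). To show equality we compute the minimal polynomial of γ. From γ = √231 + √3: γ^2 = 231 + 2√(693) + 3 = 234 + 2√(693), so γ^2 - 234 = 2√(693); squaring, (γ^2 - 234)^2 = 4·693, i.e. γ^4 - 468γ^2 + 54756 - 2772 = 0, i.e. γ^4 - 468γ^2 + 51984 = 0. So γ is a root of x^4 - 468x^2 + 51984. This polynomial is irreducible over Q: it has no rational root (each ±√231 ± √3 is irrational), and any factorization into two quadratics over Q would force √(693) ∈ Q (pairing opposite roots) or √231, √3 ∈ Q (other pairings), all impossible. Hence [Q(γ):Q] = 4 = [Q(√231, √3):Q], so Q(γ) = Q(√231, √3).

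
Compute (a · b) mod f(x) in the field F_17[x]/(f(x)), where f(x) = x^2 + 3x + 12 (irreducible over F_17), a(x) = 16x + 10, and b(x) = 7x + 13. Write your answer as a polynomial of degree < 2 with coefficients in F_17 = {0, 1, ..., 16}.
a · b ≡ 10x + 10 (mod f(x))

Multiply in F_17[x]: a(x)·b(x) = (16x + 10)·(7x + 13) = 10x^2 + 6x + 11. This has degree ≥ 2, so divide by f(x) over F_17: 10x^2 + 6x + 11 = (10)·(x^2 + 3x + 12) + (10x + 10). Hence a·b ≡ 10x + 10 (mod f). (F_17[x]/(f) is a field with 17^2 = 289 elements since f is irreducible of degree 2.)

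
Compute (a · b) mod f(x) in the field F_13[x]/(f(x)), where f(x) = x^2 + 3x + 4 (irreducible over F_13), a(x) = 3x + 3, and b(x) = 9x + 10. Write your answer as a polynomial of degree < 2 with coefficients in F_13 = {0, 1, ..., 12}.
a · b ≡ 2x (mod f(x))

Multiply in F_13[x]: a(x)·b(x) = (3x + 3)·(9x + 10) = x^2 + 5x + 4. This has degree ≥ 2, so divide by f(x) over F_13: x^2 + 5x + 4 = (1)·(x^2 + 3x + 4) + (2x). Hence a·b ≡ 2x (mod f). (F_13[x]/(f) is a field with 13^2 = 169 elements since f is irreducible of degree 2.)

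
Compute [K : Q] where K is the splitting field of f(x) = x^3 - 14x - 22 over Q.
[K : Q] = 6

By the rational root test, any rational root of the monic integer polynomial f(x) = x^3 - 14x - 22 must be an integer dividing the constant term -22, i.e. one of ±{1, 2, 11, 22}. Evaluating: f(1) = -35, f(-1) = -9, f(2) = -42, f(-2) = -2, f(11) = 1155, f(-11) = -1199, f(22) = 10318, f(-22) = -10362; none is 0, so f has no rational root and is therefore irreducible over Q (a cubic with no linear factor over a field is irreducible). For an irreducible cubic, the Galois group is A_3 or S_3 according as the discriminant disc(f) = -4a^3 - 27b^2 = -4·(-14)^3 - 27·(-22)^2 = -2092 is or is not a square in Q. Here disc(f) = -2092 is not a perfect square in Q, so the Galois group of f over Q is not contained in A_3 and must be all of S_3. The splitting field has degree |S_3| = 6 over Q, so [K : Q] = 6.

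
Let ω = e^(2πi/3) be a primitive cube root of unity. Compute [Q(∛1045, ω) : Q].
[Q(∛1045, ω) : Q] = 6

[Q(∛1045):Q] = 3 (min poly x^3 - 1045, irreducible since 1045 is not a perfect cube). [Q(ω):Q] = 2 (min poly x^2 + x + 1). Since Q(∛1045) ⊂ R and ω ∉ R, we have ω ∉ Q(∛1045), so x^2 + x + 1 remains irreducible over Q(∛1045) and [Q(∛1045, ω) : Q(∛1045)] = 2. By the tower law, [Q(∛1045, ω) : Q] = 3 · 2 = 6. (In fact Q(∛1045, ω) is the splitting field of x^3 - 1045 over Q.)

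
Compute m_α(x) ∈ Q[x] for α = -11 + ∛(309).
m_α(x) = x^3 + 33x^2 + 363x + 1022

Set β = α + 11 = ∛(309), so β^3 = 309. Then (α + 11)^3 - 309 = 0, i.e. α is a root of g(x) = (x + 11)^3 - 309 = x^3 + 33x^2 + 363x + 1022. Since g(x) = h(x + 11) where h(x) = x^3 - 309, and h is irreducible over Q (because 309 is not a perfect cube, so h has no rational root, and a monic cubic with no rational root is irreducible), g is also irreducible (irreducibility is preserved under the substitution x → x + 11). Hence m_α(x) = x^3 + 33x^2 + 363x + 1022.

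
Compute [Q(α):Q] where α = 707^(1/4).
[Q(α):Q] = 4

α is a root of x^4 - 707. By Eisenstein's criterion at the prime p = 7 (which divides the constant term 707 but p^2 = 49 does not, since 707 is squarefree), x^4 - 707 is irreducible over Q. Hence [Q(α):Q] = 4.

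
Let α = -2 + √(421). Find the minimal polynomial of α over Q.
m_α(x) = x^2 + 4x - 417

From α + 2 = √(421), squaring gives (α + 2)^2 = 421, i.e. α^2 + 4α + 4 = 421, so α^2 + 4α - 417 = 0. The discriminant of x^2 + 4x - 417 is (4)^2 - 4·(-417) = 16 + 1668 = 1684, and 4·(421) is not a perfect square in Q since 421 is squarefree and ≠ 1. Hence x^2 + 4x - 417 is irreducible over Q and is the minimal polynomial of α.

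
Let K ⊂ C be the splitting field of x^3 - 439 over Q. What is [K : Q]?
[K : Q] = 6

The roots of x^3 - 439 are ∛439, ω∛439, ω^2∛439 where ω = e^(2πi/3) is a primitive cube root of unity, so K = Q(∛439, ω). Now [Q(∛439):Q] = 3 (since 439 is not a perfect cube, x^3 - 439 is irreducible) and [Q(ω):Q] = 2. Both 2 and 3 divide [K:Q], and [K:Q] ≤ 3·2 = 6, so [K:Q] = 6. (Equivalently: Q(∛439) ⊂ R but ω ∉ R, so [K : Q(∛439)] = 2.)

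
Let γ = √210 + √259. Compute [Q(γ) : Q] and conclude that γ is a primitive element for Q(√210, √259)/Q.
[Q(γ) : Q] = 4 (equivalently, Q(γ) = Q(√210, √259))

Obviously Q(γ) ⊆ Q(√210, √259), and [Q(√210, √259):Q] = 4 (since 210, 259 are distinct squarefree integers > 1 with 54390 not a perfect square). To show equality we compute the minimal polynomial of γ. From γ = √210 + √259: γ^2 = 210 + 2√(54390) + 259 = 469 + 2√(54390), so γ^2 - 469 = 2√(54390); squaring, (γ^2 - 469)^2 = 4·54390, i.e. γ^4 - 938γ^2 + 219961 - 217560 = 0, i.e. γ^4 - 938γ^2 + 2401 = 0. So γ is a root of x^4 - 938x^2 + 2401. This polynomial is irreducible over Q: it has no rational root (each ±√210 ± √259 is irrational), and any factorization into two quadratics over Q would force √(54390) ∈ Q (pairing opposite roots) or √210, √259 ∈ Q (other pairings), all impossible. Hence [Q(γ):Q] = 4 = [Q(√210, √259):Q], so Q(γ) = Q(√210, √259).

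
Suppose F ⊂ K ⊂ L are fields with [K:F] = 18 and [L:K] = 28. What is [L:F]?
[L:F] = 504

The tower law says that for any tower of field extensions F ⊂ K ⊂ L with finite degrees, [L:F] = [L:K] · [K:F]. Here this gives [L:F] = 28 · 18 = 504.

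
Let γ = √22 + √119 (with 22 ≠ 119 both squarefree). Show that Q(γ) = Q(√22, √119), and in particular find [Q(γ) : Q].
[Q(γ) : Q] = 4 (equivalently, Q(γ) = Q(√22, √119))

Obviously Q(γ) ⊆ Q(√22, √119), and [Q(√22, √119):Q] = 4 (since 22, 119 are distinct squarefree integers > 1 with 2618 not a perfect square). To show equality we compute the minimal polynomial of γ. From γ = √22 + √119: γ^2 = 22 + 2√(2618) + 119 = 141 + 2√(2618), so γ^2 - 141 = 2√(2618); squaring, (γ^2 - 141)^2 = 4·2618, i.e. γ^4 - 282γ^2 + 19881 - 10472 = 0, i.e. γ^4 - 282γ^2 + 9409 = 0. So γ is a root of x^4 - 282x^2 + 9409. This polynomial is irreducible over Q: it has no rational root (each ±√22 ± √119 is irrational), and any factorization into two quadratics over Q would force √(2618) ∈ Q (pairing opposite roots) or √22, √119 ∈ Q (other pairings), all impossible. Hence [Q(γ):Q] = 4 = [Q(√22, √119):Q], so Q(γ) = Q(√22, √119).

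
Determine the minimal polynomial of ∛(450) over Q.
m_α(x) = x^3 - 450

α satisfies α^3 = 450, so x^3 - 450 annihilates α. By the rational root test, a rational root p/q (in lowest terms) of x^3 - 450 would satisfy p^3 = 450 q^3, forcing q = 1 and p^3 = 450; but 450 is not a perfect cube, contradiction. A monic cubic over Q with no rational root is irreducible (any nontrivial factorization would include a linear factor). Hence x^3 - 450 is the minimal polynomial of α, and in particular [Q(α):Q] = 3.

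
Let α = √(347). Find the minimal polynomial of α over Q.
m_α(x) = x^2 - 347

α satisfies α^2 - 347 = 0, so x^2 - 347 annihilates α. Since d = 347 is squarefree and ≠ 1, it is not a perfect square in Q, so x^2 - 347 has no rational root and is therefore irreducible over Q (a degree-2 polynomial over a field is irreducible iff it has no root). Hence m_α(x) = x^2 - 347.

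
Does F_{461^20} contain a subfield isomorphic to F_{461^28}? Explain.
No: F_{461^28} is not a subfield of F_{461^20}

F_{p^m} embeds in F_{p^n} iff m | n. Here 28 ∤ 20 (since 20 = 0·28 + 20 with remainder 20 ≠ 0), so F_{461^28} is not a subfield of F_{461^20}. Equivalently: if it were, the tower law would give 28 = [F_{461^28}:F_461] dividing [F_{461^20}:F_461] = 20, contradiction.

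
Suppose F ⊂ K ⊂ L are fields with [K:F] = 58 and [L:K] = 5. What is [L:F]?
[L:F] = 290

The tower law says that for any tower of field extensions F ⊂ K ⊂ L with finite degrees, [L:F] = [L:K] · [K:F]. Here this gives [L:F] = 5 · 58 = 290.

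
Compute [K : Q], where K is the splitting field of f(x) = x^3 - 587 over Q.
[K : Q] = 6

The roots of x^3 - 587 are ∛587, ω∛587, ω^2∛587 where ω = e^(2πi/3) is a primitive cube root of unity, so K = Q(∛587, ω). Now [Q(∛587):Q] = 3 (since 587 is not a perfect cube, x^3 - 587 is irreducible) and [Q(ω):Q] = 2. Both 2 and 3 divide [K:Q], and [K:Q] ≤ 3·2 = 6, so [K:Q] = 6. (Equivalently: Q(∛587) ⊂ R but ω ∉ R, so [K : Q(∛587)] = 2.)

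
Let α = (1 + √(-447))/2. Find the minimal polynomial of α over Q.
m_α(x) = x^2 - x + 112

From 2α - 1 = √(-447), squaring gives (2α - 1)^2 = -447, i.e. 4α^2 - 4α + 1 = -447, so α^2 - α + (1 + 447)/4 = 0. Since -447 ≡ 1 (mod 4), (1 + 447)/4 = 112 ∈ Z. The polynomial x^2 - x + 112 has discriminant 1 - 4·(112) = -447, which is not a perfect square in Q (d = -447 is squarefree and ≠ 1), so x^2 - x + 112 is irreducible over Q. It is the minimal polynomial of α.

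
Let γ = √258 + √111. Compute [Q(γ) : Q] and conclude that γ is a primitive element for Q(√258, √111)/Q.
[Q(γ) : Q] = 4 (equivalently, Q(γ) = Q(√258, √111))

Obviously Q(γ) ⊆ Q(√258, √111), and [Q(√258, √111):Q] = 4 (since 258, 111 are distinct squarefree integers > 1 with 28638 not a perfect square). To show equality we compute the minimal polynomial of γ. From γ = √258 + √111: γ^2 = 258 + 2√(28638) + 111 = 369 + 2√(28638), so γ^2 - 369 = 2√(28638); squaring, (γ^2 - 369)^2 = 4·28638, i.e. γ^4 - 738γ^2 + 136161 - 114552 = 0, i.e. γ^4 - 738γ^2 + 21609 = 0. So γ is a root of x^4 - 738x^2 + 21609. This polynomial is irreducible over Q: it has no rational root (each ±√258 ± √111 is irrational), and any factorization into two quadratics over Q would force √(28638) ∈ Q (pairing opposite roots) or √258, √111 ∈ Q (other pairings), all impossible. Hence [Q(γ):Q] = 4 = [Q(√258, √111):Q], so Q(γ) = Q(√258, √111).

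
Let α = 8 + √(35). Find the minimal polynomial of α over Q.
m_α(x) = x^2 - 16x + 29

From α - 8 = √(35), squaring gives (α - 8)^2 = 35, i.e. α^2 - 16α + 64 = 35, so α^2 - 16α + 29 = 0. The discriminant of x^2 - 16x + 29 is (-16)^2 - 4·(29) = 256 - 116 = 140, and 4·(35) is not a perfect square in Q since 35 is squarefree and ≠ 1. Hence x^2 - 16x + 29 is irreducible over Q and is the minimal polynomial of α.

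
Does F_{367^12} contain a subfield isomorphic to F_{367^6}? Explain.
Yes: F_{367^6} is a subfield of F_{367^12}

F_{p^m} embeds in F_{p^n} iff m | n (since F_{p^n} is the splitting field of x^(p^n) - x, and F_{p^m} ⊂ F_{p^n} forces p^n to be a power of p^m, i.e. m | n; conversely if m | n then every root of x^(p^m) - x is a root of x^(p^n) - x). Here 6 | 12 (since 12 = 2·6), so F_{367^6} is a subfield of F_{367^12}, and [F_{367^12} : F_{367^6}] = 12/6 = 2.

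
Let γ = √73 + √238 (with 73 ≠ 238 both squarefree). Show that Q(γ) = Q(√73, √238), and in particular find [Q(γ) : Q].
[Q(γ) : Q] = 4 (equivalently, Q(γ) = Q(√73, √238))

Obviously Q(γ) ⊆ Q(√73, √238), and [Q(√73, √238):Q] = 4 (since 73, 238 are distinct squarefree integers > 1 with 17374 not a perfect square). To show equality we compute the minimal polynomial of γ. From γ = √73 + √238: γ^2 = 73 + 2√(17374) + 238 = 311 + 2√(17374), so γ^2 - 311 = 2√(17374); squaring, (γ^2 - 311)^2 = 4·17374, i.e. γ^4 - 622γ^2 + 96721 - 69496 = 0, i.e. γ^4 - 622γ^2 + 27225 = 0. So γ is a root of x^4 - 622x^2 + 27225. This polynomial is irreducible over Q: it has no rational root (each ±√73 ± √238 is irrational), and any factorization into two quadratics over Q would force √(17374) ∈ Q (pairing opposite roots) or √73, √238 ∈ Q (other pairings), all impossible. Hence [Q(γ):Q] = 4 = [Q(√73, √238):Q], so Q(γ) = Q(√73, √238).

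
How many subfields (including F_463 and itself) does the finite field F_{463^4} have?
F_{463^4} has 3 subfields

The subfields of F_{p^n} are exactly the fields F_{p^d} for d | n (each is the fixed field of the unique index-d subgroup of Gal(F_{p^n}/F_p) ≅ Z/nZ). The divisors of n = 4 are {1, 2, 4}, giving 3 subfields: F_{463^1}, F_{463^2}, F_{463^4}.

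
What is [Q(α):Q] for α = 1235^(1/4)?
[Q(α):Q] = 4

α is a root of x^4 - 1235. By Eisenstein's criterion at the prime p = 5 (which divides the constant term 1235 but p^2 = 25 does not, since 1235 is squarefree), x^4 - 1235 is irreducible over Q. Hence [Q(α):Q] = 4.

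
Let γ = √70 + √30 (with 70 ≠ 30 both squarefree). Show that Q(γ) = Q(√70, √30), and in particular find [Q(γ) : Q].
[Q(γ) : Q] = 4 (equivalently, Q(γ) = Q(√70, √30))

Obviously Q(γ) ⊆ Q(√70, √30), and [Q(√70, √30):Q] = 4 (since 70, 30 are distinct squarefree integers > 1 with 2100 not a perfect square). To show equality we compute the minimal polynomial of γ. From γ = √70 + √30: γ^2 = 70 + 2√(2100) + 30 = 100 + 2√(2100), so γ^2 - 100 = 2√(2100); squaring, (γ^2 - 100)^2 = 4·2100, i.e. γ^4 - 200γ^2 + 10000 - 8400 = 0, i.e. γ^4 - 200γ^2 + 1600 = 0. So γ is a root of x^4 - 200x^2 + 1600. This polynomial is irreducible over Q: it has no rational root (each ±√70 ± √30 is irrational), and any factorization into two quadratics over Q would force √(2100) ∈ Q (pairing opposite roots) or √70, √30 ∈ Q (other pairings), all impossible. Hence [Q(γ):Q] = 4 = [Q(√70, √30):Q], so Q(γ) = Q(√70, √30).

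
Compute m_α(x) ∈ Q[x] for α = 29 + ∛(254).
m_α(x) = x^3 - 87x^2 + 2523x - 24643

Set β = α - 29 = ∛(254), so β^3 = 254. Then (α - 29)^3 - 254 = 0, i.e. α is a root of g(x) = (x - 29)^3 - 254 = x^3 - 87x^2 + 2523x - 24643. Since g(x) = h(x - 29) where h(x) = x^3 - 254, and h is irreducible over Q (because 254 is not a perfect cube, so h has no rational root, and a monic cubic with no rational root is irreducible), g is also irreducible (irreducibility is preserved under the substitution x → x - 29). Hence m_α(x) = x^3 - 87x^2 + 2523x - 24643.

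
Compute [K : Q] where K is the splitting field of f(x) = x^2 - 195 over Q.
[K : Q] = 2

f(x) = x^2 - 195 factors as (x - √195)(x + √195). The splitting field is K = Q(√195). Since 195 is squarefree and > 1, it is not a perfect square, so x^2 - 195 is irreducible over Q and [Q(√195) : Q] = 2. Hence [K : Q] = 2.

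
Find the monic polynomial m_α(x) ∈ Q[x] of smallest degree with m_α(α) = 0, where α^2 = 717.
m_α(x) = x^2 - 717

α satisfies α^2 - 717 = 0, so x^2 - 717 annihilates α. Since d = 717 is squarefree and ≠ 1, it is not a perfect square in Q, so x^2 - 717 has no rational root and is therefore irreducible over Q (a degree-2 polynomial over a field is irreducible iff it has no root). Hence m_α(x) = x^2 - 717.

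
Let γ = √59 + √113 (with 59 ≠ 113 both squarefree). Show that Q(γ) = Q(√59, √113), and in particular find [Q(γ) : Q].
[Q(γ) : Q] = 4 (equivalently, Q(γ) = Q(√59, √113))

Obviously Q(γ) ⊆ Q(√59, √113), and [Q(√59, √113):Q] = 4 (since 59, 113 are distinct squarefree integers > 1 with 6667 not a perfect square). To show equality we compute the minimal polynomial of γ. From γ = √59 + √113: γ^2 = 59 + 2√(6667) + 113 = 172 + 2√(6667), so γ^2 - 172 = 2√(6667); squaring, (γ^2 - 172)^2 = 4·6667, i.e. γ^4 - 344γ^2 + 29584 - 26668 = 0, i.e. γ^4 - 344γ^2 + 2916 = 0. So γ is a root of x^4 - 344x^2 + 2916. This polynomial is irreducible over Q: it has no rational root (each ±√59 ± √113 is irrational), and any factorization into two quadratics over Q would force √(6667) ∈ Q (pairing opposite roots) or √59, √113 ∈ Q (other pairings), all impossible. Hence [Q(γ):Q] = 4 = [Q(√59, √113):Q], so Q(γ) = Q(√59, √113).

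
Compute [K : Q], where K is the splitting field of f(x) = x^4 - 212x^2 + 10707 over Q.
[K : Q] = 4

Solving the quadratic in x^2: x^2 = (212 ± √(212^2 - 4·10707))/2 = (212 ± √2116)/2 = (212 ± 46)/2, giving x^2 = 129 or x^2 = 83. So f(x) = (x^2 - 129)(x^2 - 83) and the roots of f are ±√129, ±√83. Hence the splitting field is K = Q(√129, √83). Since 129 and 83 are distinct squarefree integers > 1, their product 10707 is not a perfect square, so √83 ∉ Q(√129). By the tower law [K:Q] = [Q(√129,√83):Q(√129)] · [Q(√129):Q] = 2 · 2 = 4.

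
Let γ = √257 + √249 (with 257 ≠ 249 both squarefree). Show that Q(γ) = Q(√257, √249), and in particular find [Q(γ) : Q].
[Q(γ) : Q] = 4 (equivalently, Q(γ) = Q(√257, √249))

Obviously Q(γ) ⊆ Q(√257, √249), and [Q(√257, √249):Q] = 4 (since 257, 249 are distinct squarefree integers > 1 with 63993 not a perfect square). To show equality we compute the minimal polynomial of γ. From γ = √257 + √249: γ^2 = 257 + 2√(63993) + 249 = 506 + 2√(63993), so γ^2 - 506 = 2√(63993); squaring, (γ^2 - 506)^2 = 4·63993, i.e. γ^4 - 1012γ^2 + 256036 - 255972 = 0, i.e. γ^4 - 1012γ^2 + 64 = 0. So γ is a root of x^4 - 1012x^2 + 64. This polynomial is irreducible over Q: it has no rational root (each ±√257 ± √249 is irrational), and any factorization into two quadratics over Q would force √(63993) ∈ Q (pairing opposite roots) or √257, √249 ∈ Q (other pairings), all impossible. Hence [Q(γ):Q] = 4 = [Q(√257, √249):Q], so Q(γ) = Q(√257, √249).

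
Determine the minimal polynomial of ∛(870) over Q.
m_α(x) = x^3 - 870

α satisfies α^3 = 870, so x^3 - 870 annihilates α. By the rational root test, a rational root p/q (in lowest terms) of x^3 - 870 would satisfy p^3 = 870 q^3, forcing q = 1 and p^3 = 870; but 870 is not a perfect cube, contradiction. A monic cubic over Q with no rational root is irreducible (any nontrivial factorization would include a linear factor). Hence x^3 - 870 is the minimal polynomial of α, and in particular [Q(α):Q] = 3.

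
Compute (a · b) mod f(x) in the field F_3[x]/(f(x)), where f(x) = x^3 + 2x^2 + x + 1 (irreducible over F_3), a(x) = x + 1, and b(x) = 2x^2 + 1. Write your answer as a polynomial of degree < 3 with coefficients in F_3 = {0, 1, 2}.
a · b ≡ x^2 + 2x + 2 (mod f(x))

Multiply in F_3[x]: a(x)·b(x) = (x + 1)·(2x^2 + 1) = 2x^3 + 2x^2 + x + 1. This has degree ≥ 3, so divide by f(x) over F_3: 2x^3 + 2x^2 + x + 1 = (2)·(x^3 + 2x^2 + x + 1) + (x^2 + 2x + 2). Hence a·b ≡ x^2 + 2x + 2 (mod f). (F_3[x]/(f) is a field with 3^3 = 27 elements since f is irreducible of degree 3.)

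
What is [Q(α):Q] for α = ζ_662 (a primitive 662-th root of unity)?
[Q(α):Q] = 330

The minimal polynomial of ζ_662 over Q is the 662-th cyclotomic polynomial Φ_662(x), which is irreducible over Q and has degree φ(662) = 330. Hence [Q(α):Q] = φ(662) = 330.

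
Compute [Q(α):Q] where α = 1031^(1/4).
[Q(α):Q] = 4

α is a root of x^4 - 1031. By Eisenstein's criterion at the prime p = 1031 (which divides the constant term 1031 but p^2 = 1062961 does not, since 1031 is squarefree), x^4 - 1031 is irreducible over Q. Hence [Q(α):Q] = 4.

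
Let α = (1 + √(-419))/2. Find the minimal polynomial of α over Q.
m_α(x) = x^2 - x + 105

From 2α - 1 = √(-419), squaring gives (2α - 1)^2 = -419, i.e. 4α^2 - 4α + 1 = -419, so α^2 - α + (1 + 419)/4 = 0. Since -419 ≡ 1 (mod 4), (1 + 419)/4 = 105 ∈ Z. The polynomial x^2 - x + 105 has discriminant 1 - 4·(105) = -419, which is not a perfect square in Q (d = -419 is squarefree and ≠ 1), so x^2 - x + 105 is irreducible over Q. It is the minimal polynomial of α.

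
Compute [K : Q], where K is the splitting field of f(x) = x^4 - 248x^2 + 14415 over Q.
[K : Q] = 4

Solving the quadratic in x^2: x^2 = (248 ± √(248^2 - 4·14415))/2 = (248 ± √3844)/2 = (248 ± 62)/2, giving x^2 = 93 or x^2 = 155. So f(x) = (x^2 - 93)(x^2 - 155) and the roots of f are ±√93, ±√155. Hence the splitting field is K = Q(√93, √155). Since 93 and 155 are distinct squarefree integers > 1, their product 14415 is not a perfect square, so √155 ∉ Q(√93). By the tower law [K:Q] = [Q(√93,√155):Q(√93)] · [Q(√93):Q] = 2 · 2 = 4.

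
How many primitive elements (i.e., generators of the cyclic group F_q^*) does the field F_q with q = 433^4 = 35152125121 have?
There are φ(35152125120) = 7775170560 primitive elements

F_q^* is cyclic of order q - 1 = 35152125120. A cyclic group of order m has exactly φ(m) generators. Here m = 35152125120 = 2^6 · 3^3 · 5 · 7 · 31 · 18749, so the number of primitive elements is φ(35152125120) = 7775170560.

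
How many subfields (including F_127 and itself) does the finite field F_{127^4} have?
F_{127^4} has 3 subfields

The subfields of F_{p^n} are exactly the fields F_{p^d} for d | n (each is the fixed field of the unique index-d subgroup of Gal(F_{p^n}/F_p) ≅ Z/nZ). The divisors of n = 4 are {1, 2, 4}, giving 3 subfields: F_{127^1}, F_{127^2}, F_{127^4}.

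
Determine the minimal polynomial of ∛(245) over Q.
m_α(x) = x^3 - 245

α satisfies α^3 = 245, so x^3 - 245 annihilates α. By the rational root test, a rational root p/q (in lowest terms) of x^3 - 245 would satisfy p^3 = 245 q^3, forcing q = 1 and p^3 = 245; but 245 is not a perfect cube, contradiction. A monic cubic over Q with no rational root is irreducible (any nontrivial factorization would include a linear factor). Hence x^3 - 245 is the minimal polynomial of α, and in particular [Q(α):Q] = 3.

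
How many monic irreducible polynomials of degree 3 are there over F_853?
There are 206883208 monic irreducible polynomials of degree 3 over F_853

Each element of F_{853^3} that lies in no proper subfield is a root of exactly one monic irreducible of degree 3 over F_853, and each such polynomial has 3 distinct roots in F_{853^3}. By Möbius inversion the count is N_853(3) = (1/3) Σ_{d|3} μ(3/d) · 853^d = (1/3)(μ(3)·853^1 + μ(1)·853^3) = 620649624/3 = 206883208.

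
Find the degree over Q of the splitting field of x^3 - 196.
[K : Q] = 6

The roots of x^3 - 196 are ∛196, ω∛196, ω^2∛196 where ω = e^(2πi/3) is a primitive cube root of unity, so K = Q(∛196, ω). Now [Q(∛196):Q] = 3 (since 196 is not a perfect cube, x^3 - 196 is irreducible) and [Q(ω):Q] = 2. Both 2 and 3 divide [K:Q], and [K:Q] ≤ 3·2 = 6, so [K:Q] = 6. (Equivalently: Q(∛196) ⊂ R but ω ∉ R, so [K : Q(∛196)] = 2.)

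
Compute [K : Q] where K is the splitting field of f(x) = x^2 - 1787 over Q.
[K : Q] = 2

f(x) = x^2 - 1787 factors as (x - √1787)(x + √1787). The splitting field is K = Q(√1787). Since 1787 is squarefree and > 1, it is not a perfect square, so x^2 - 1787 is irreducible over Q and [Q(√1787) : Q] = 2. Hence [K : Q] = 2.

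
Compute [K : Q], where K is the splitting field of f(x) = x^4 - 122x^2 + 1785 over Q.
[K : Q] = 4

Solving the quadratic in x^2: x^2 = (122 ± √(122^2 - 4·1785))/2 = (122 ± √7744)/2 = (122 ± 88)/2, giving x^2 = 17 or x^2 = 105. So f(x) = (x^2 - 17)(x^2 - 105) and the roots of f are ±√17, ±√105. Hence the splitting field is K = Q(√17, √105). Since 17 and 105 are distinct squarefree integers > 1, their product 1785 is not a perfect square, so √105 ∉ Q(√17). By the tower law [K:Q] = [Q(√17,√105):Q(√17)] · [Q(√17):Q] = 2 · 2 = 4.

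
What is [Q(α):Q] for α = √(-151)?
[Q(α):Q] = 2

[Q(α):Q] equals the degree of the minimal polynomial of α. Here α^2 = -151 and x^2 + 151 is irreducible (d = -151 is squarefree, ≠ 1, hence not a square), so deg(m_α) = 2. Thus [Q(α):Q] = 2.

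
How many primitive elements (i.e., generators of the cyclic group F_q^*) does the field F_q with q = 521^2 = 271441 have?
There are φ(271440) = 64512 primitive elements

F_q^* is cyclic of order q - 1 = 271440. A cyclic group of order m has exactly φ(m) generators. Here m = 271440 = 2^4 · 3^2 · 5 · 13 · 29, so the number of primitive elements is φ(271440) = 64512.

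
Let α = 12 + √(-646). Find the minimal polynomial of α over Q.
m_α(x) = x^2 - 24x + 790

From α - 12 = √(-646), squaring gives (α - 12)^2 = -646, i.e. α^2 - 24α + 144 = -646, so α^2 - 24α + 790 = 0. The discriminant of x^2 - 24x + 790 is (-24)^2 - 4·(790) = 576 - 3160 = -2584, and 4·(-646) is not a perfect square in Q since -646 is squarefree and ≠ 1. Hence x^2 - 24x + 790 is irreducible over Q and is the minimal polynomial of α.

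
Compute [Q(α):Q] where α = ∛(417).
[Q(α):Q] = 3

The minimal polynomial of α is x^3 - 417, irreducible over Q since 417 is not a perfect cube (so x^3 - 417 has no rational root). Hence [Q(α):Q] = deg(m_α) = 3.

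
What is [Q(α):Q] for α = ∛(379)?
[Q(α):Q] = 3

The minimal polynomial of α is x^3 - 379, irreducible over Q since 379 is not a perfect cube (so x^3 - 379 has no rational root). Hence [Q(α):Q] = deg(m_α) = 3.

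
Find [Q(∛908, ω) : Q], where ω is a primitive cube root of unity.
[Q(∛908, ω) : Q] = 6

[Q(∛908):Q] = 3 (min poly x^3 - 908, irreducible since 908 is not a perfect cube). [Q(ω):Q] = 2 (min poly x^2 + x + 1). Since Q(∛908) ⊂ R and ω ∉ R, we have ω ∉ Q(∛908), so x^2 + x + 1 remains irreducible over Q(∛908) and [Q(∛908, ω) : Q(∛908)] = 2. By the tower law, [Q(∛908, ω) : Q] = 3 · 2 = 6. (In fact Q(∛908, ω) is the splitting field of x^3 - 908 over Q.)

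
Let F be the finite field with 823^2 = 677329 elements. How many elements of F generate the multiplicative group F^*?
There are φ(677328) = 221952 primitive elements

F_q^* is cyclic of order q - 1 = 677328. A cyclic group of order m has exactly φ(m) generators. Here m = 677328 = 2^4 · 3 · 103 · 137, so the number of primitive elements is φ(677328) = 221952.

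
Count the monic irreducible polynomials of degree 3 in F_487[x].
There are 38500272 monic irreducible polynomials of degree 3 over F_487

Each element of F_{487^3} that lies in no proper subfield is a root of exactly one monic irreducible of degree 3 over F_487, and each such polynomial has 3 distinct roots in F_{487^3}. By Möbius inversion the count is N_487(3) = (1/3) Σ_{d|3} μ(3/d) · 487^d = (1/3)(μ(3)·487^1 + μ(1)·487^3) = 115500816/3 = 38500272.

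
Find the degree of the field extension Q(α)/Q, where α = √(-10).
[Q(α):Q] = 2

[Q(α):Q] equals the degree of the minimal polynomial of α. Here α^2 = -10 and x^2 + 10 is irreducible (d = -10 is squarefree, ≠ 1, hence not a square), so deg(m_α) = 2. Thus [Q(α):Q] = 2.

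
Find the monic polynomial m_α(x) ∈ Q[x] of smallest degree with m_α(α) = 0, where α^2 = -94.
m_α(x) = x^2 + 94

α satisfies α^2 + 94 = 0, so x^2 + 94 annihilates α. Since d = -94 is squarefree and ≠ 1, it is not a perfect square in Q, so x^2 + 94 has no rational root and is therefore irreducible over Q (a degree-2 polynomial over a field is irreducible iff it has no root). Hence m_α(x) = x^2 + 94.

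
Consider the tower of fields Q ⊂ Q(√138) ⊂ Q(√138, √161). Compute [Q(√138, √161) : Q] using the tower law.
[Q(√138, √161) : Q] = 4

[Q(√138):Q] = 2 (min poly x^2 - 138, irreducible since 138 is squarefree > 1). For the top step, suppose √161 ∈ Q(√138), say √161 = c + d√138 with c, d ∈ Q. Squaring: 161 = c^2 + 138d^2 + 2cd√138. Since √138 ∉ Q this forces 2cd = 0. If d = 0 then √161 = c ∈ Q, contradicting 161 squarefree > 1. If c = 0 then 161 = 138d^2, so 138·161 = (138d)^2 is a perfect square in Q — but 138·161 = 22218 is not a perfect square (since 138 and 161 are distinct squarefree integers). Contradiction. Hence √161 ∉ Q(√138), so x^2 - 161 stays irreducible over Q(√138) and [Q(√138, √161) : Q(√138)] = 2. By the tower law, [Q(√138, √161) : Q] = 2 · 2 = 4.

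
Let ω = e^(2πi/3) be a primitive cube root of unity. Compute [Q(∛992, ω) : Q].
[Q(∛992, ω) : Q] = 6

[Q(∛992):Q] = 3 (min poly x^3 - 992, irreducible since 992 is not a perfect cube). [Q(ω):Q] = 2 (min poly x^2 + x + 1). Since Q(∛992) ⊂ R and ω ∉ R, we have ω ∉ Q(∛992), so x^2 + x + 1 remains irreducible over Q(∛992) and [Q(∛992, ω) : Q(∛992)] = 2. By the tower law, [Q(∛992, ω) : Q] = 3 · 2 = 6. (In fact Q(∛992, ω) is the splitting field of x^3 - 992 over Q.)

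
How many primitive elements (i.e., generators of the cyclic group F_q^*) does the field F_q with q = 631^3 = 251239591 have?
There are φ(251239590) = 57106944 primitive elements

F_q^* is cyclic of order q - 1 = 251239590. A cyclic group of order m has exactly φ(m) generators. Here m = 251239590 = 2 · 3^3 · 5 · 7 · 307 · 433, so the number of primitive elements is φ(251239590) = 57106944.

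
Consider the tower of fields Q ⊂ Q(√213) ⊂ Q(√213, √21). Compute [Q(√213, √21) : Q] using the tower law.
[Q(√213, √21) : Q] = 4

[Q(√213):Q] = 2 (min poly x^2 - 213, irreducible since 213 is squarefree > 1). For the top step, suppose √21 ∈ Q(√213), say √21 = c + d√213 with c, d ∈ Q. Squaring: 21 = c^2 + 213d^2 + 2cd√213. Since √213 ∉ Q this forces 2cd = 0. If d = 0 then √21 = c ∈ Q, contradicting 21 squarefree > 1. If c = 0 then 21 = 213d^2, so 213·21 = (213d)^2 is a perfect square in Q — but 213·21 = 4473 is not a perfect square (since 213 and 21 are distinct squarefree integers). Contradiction. Hence √21 ∉ Q(√213), so x^2 - 21 stays irreducible over Q(√213) and [Q(√213, √21) : Q(√213)] = 2. By the tower law, [Q(√213, √21) : Q] = 2 · 2 = 4.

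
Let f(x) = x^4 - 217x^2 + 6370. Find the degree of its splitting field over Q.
[K : Q] = 4

Solving the quadratic in x^2: x^2 = (217 ± √(217^2 - 4·6370))/2 = (217 ± √21609)/2 = (217 ± 147)/2, giving x^2 = 182 or x^2 = 35. So f(x) = (x^2 - 182)(x^2 - 35) and the roots of f are ±√182, ±√35. Hence the splitting field is K = Q(√182, √35). Since 182 and 35 are distinct squarefree integers > 1, their product 6370 is not a perfect square, so √35 ∉ Q(√182). By the tower law [K:Q] = [Q(√182,√35):Q(√182)] · [Q(√182):Q] = 2 · 2 = 4.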